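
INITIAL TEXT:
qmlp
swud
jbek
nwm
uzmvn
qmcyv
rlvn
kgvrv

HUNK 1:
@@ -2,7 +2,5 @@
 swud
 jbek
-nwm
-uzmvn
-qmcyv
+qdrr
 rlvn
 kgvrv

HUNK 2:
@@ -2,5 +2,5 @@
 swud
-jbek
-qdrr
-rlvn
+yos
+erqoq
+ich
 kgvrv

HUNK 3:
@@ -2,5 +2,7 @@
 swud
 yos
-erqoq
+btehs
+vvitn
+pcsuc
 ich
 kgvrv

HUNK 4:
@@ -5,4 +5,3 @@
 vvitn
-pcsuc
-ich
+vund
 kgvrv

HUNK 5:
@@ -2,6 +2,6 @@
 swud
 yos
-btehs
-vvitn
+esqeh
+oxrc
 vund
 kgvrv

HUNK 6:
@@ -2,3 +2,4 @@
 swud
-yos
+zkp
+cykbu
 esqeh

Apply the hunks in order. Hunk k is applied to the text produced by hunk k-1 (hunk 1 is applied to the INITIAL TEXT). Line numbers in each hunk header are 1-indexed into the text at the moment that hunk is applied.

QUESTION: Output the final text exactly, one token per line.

Hunk 1: at line 2 remove [nwm,uzmvn,qmcyv] add [qdrr] -> 6 lines: qmlp swud jbek qdrr rlvn kgvrv
Hunk 2: at line 2 remove [jbek,qdrr,rlvn] add [yos,erqoq,ich] -> 6 lines: qmlp swud yos erqoq ich kgvrv
Hunk 3: at line 2 remove [erqoq] add [btehs,vvitn,pcsuc] -> 8 lines: qmlp swud yos btehs vvitn pcsuc ich kgvrv
Hunk 4: at line 5 remove [pcsuc,ich] add [vund] -> 7 lines: qmlp swud yos btehs vvitn vund kgvrv
Hunk 5: at line 2 remove [btehs,vvitn] add [esqeh,oxrc] -> 7 lines: qmlp swud yos esqeh oxrc vund kgvrv
Hunk 6: at line 2 remove [yos] add [zkp,cykbu] -> 8 lines: qmlp swud zkp cykbu esqeh oxrc vund kgvrv

Answer: qmlp
swud
zkp
cykbu
esqeh
oxrc
vund
kgvrv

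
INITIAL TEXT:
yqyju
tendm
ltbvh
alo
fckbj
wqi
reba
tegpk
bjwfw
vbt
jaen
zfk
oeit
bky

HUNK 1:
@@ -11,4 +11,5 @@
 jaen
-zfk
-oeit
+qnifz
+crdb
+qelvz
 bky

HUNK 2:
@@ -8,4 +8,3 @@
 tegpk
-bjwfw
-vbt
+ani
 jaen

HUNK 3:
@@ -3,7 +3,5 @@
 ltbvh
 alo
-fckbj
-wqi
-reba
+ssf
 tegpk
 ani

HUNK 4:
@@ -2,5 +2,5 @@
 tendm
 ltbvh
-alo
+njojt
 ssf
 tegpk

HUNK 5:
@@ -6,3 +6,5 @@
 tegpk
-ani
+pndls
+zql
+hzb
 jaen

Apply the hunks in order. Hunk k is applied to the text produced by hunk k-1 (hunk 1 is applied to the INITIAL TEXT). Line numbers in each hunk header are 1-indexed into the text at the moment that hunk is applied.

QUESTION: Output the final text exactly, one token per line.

Answer: yqyju
tendm
ltbvh
njojt
ssf
tegpk
pndls
zql
hzb
jaen
qnifz
crdb
qelvz
bky

Derivation:
Hunk 1: at line 11 remove [zfk,oeit] add [qnifz,crdb,qelvz] -> 15 lines: yqyju tendm ltbvh alo fckbj wqi reba tegpk bjwfw vbt jaen qnifz crdb qelvz bky
Hunk 2: at line 8 remove [bjwfw,vbt] add [ani] -> 14 lines: yqyju tendm ltbvh alo fckbj wqi reba tegpk ani jaen qnifz crdb qelvz bky
Hunk 3: at line 3 remove [fckbj,wqi,reba] add [ssf] -> 12 lines: yqyju tendm ltbvh alo ssf tegpk ani jaen qnifz crdb qelvz bky
Hunk 4: at line 2 remove [alo] add [njojt] -> 12 lines: yqyju tendm ltbvh njojt ssf tegpk ani jaen qnifz crdb qelvz bky
Hunk 5: at line 6 remove [ani] add [pndls,zql,hzb] -> 14 lines: yqyju tendm ltbvh njojt ssf tegpk pndls zql hzb jaen qnifz crdb qelvz bky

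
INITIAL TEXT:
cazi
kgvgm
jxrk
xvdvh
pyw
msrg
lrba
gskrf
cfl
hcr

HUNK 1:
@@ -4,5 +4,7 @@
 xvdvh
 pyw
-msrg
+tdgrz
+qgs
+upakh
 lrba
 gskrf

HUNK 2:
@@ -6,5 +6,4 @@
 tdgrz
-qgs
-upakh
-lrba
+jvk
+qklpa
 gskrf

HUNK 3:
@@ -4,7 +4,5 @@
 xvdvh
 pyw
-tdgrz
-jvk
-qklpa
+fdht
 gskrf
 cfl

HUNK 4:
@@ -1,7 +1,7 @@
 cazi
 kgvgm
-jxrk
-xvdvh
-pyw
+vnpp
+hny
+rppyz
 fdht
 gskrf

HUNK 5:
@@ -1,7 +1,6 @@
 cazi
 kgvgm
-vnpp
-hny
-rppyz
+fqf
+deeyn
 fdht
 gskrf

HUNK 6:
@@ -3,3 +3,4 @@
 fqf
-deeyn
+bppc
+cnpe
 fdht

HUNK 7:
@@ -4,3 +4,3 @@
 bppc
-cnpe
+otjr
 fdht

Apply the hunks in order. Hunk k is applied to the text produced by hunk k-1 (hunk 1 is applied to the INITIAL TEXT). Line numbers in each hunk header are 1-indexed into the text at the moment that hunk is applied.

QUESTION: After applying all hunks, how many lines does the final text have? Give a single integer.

Answer: 9

Derivation:
Hunk 1: at line 4 remove [msrg] add [tdgrz,qgs,upakh] -> 12 lines: cazi kgvgm jxrk xvdvh pyw tdgrz qgs upakh lrba gskrf cfl hcr
Hunk 2: at line 6 remove [qgs,upakh,lrba] add [jvk,qklpa] -> 11 lines: cazi kgvgm jxrk xvdvh pyw tdgrz jvk qklpa gskrf cfl hcr
Hunk 3: at line 4 remove [tdgrz,jvk,qklpa] add [fdht] -> 9 lines: cazi kgvgm jxrk xvdvh pyw fdht gskrf cfl hcr
Hunk 4: at line 1 remove [jxrk,xvdvh,pyw] add [vnpp,hny,rppyz] -> 9 lines: cazi kgvgm vnpp hny rppyz fdht gskrf cfl hcr
Hunk 5: at line 1 remove [vnpp,hny,rppyz] add [fqf,deeyn] -> 8 lines: cazi kgvgm fqf deeyn fdht gskrf cfl hcr
Hunk 6: at line 3 remove [deeyn] add [bppc,cnpe] -> 9 lines: cazi kgvgm fqf bppc cnpe fdht gskrf cfl hcr
Hunk 7: at line 4 remove [cnpe] add [otjr] -> 9 lines: cazi kgvgm fqf bppc otjr fdht gskrf cfl hcr
Final line count: 9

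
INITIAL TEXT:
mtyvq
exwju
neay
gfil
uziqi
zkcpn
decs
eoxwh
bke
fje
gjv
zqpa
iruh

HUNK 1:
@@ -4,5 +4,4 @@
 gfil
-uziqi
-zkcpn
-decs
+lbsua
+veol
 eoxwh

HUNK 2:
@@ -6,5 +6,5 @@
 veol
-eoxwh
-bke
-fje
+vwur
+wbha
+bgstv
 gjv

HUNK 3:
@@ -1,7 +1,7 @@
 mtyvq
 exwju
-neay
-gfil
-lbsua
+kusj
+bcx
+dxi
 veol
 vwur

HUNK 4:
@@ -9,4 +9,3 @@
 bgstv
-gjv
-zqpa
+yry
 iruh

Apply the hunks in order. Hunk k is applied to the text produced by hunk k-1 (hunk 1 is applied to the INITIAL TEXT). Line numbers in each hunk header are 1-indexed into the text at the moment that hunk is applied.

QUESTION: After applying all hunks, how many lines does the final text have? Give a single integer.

Answer: 11

Derivation:
Hunk 1: at line 4 remove [uziqi,zkcpn,decs] add [lbsua,veol] -> 12 lines: mtyvq exwju neay gfil lbsua veol eoxwh bke fje gjv zqpa iruh
Hunk 2: at line 6 remove [eoxwh,bke,fje] add [vwur,wbha,bgstv] -> 12 lines: mtyvq exwju neay gfil lbsua veol vwur wbha bgstv gjv zqpa iruh
Hunk 3: at line 1 remove [neay,gfil,lbsua] add [kusj,bcx,dxi] -> 12 lines: mtyvq exwju kusj bcx dxi veol vwur wbha bgstv gjv zqpa iruh
Hunk 4: at line 9 remove [gjv,zqpa] add [yry] -> 11 lines: mtyvq exwju kusj bcx dxi veol vwur wbha bgstv yry iruh
Final line count: 11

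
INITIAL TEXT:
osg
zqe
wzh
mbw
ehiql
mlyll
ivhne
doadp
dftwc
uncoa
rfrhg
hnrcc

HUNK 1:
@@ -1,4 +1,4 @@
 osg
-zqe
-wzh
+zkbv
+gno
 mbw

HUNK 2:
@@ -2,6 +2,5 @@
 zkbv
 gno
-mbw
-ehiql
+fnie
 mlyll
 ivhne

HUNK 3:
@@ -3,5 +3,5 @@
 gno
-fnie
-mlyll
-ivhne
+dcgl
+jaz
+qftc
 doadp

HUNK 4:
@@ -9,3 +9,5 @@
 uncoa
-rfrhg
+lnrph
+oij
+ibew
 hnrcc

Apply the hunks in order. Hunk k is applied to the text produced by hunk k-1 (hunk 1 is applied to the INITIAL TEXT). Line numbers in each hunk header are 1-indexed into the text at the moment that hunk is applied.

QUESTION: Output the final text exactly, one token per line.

Hunk 1: at line 1 remove [zqe,wzh] add [zkbv,gno] -> 12 lines: osg zkbv gno mbw ehiql mlyll ivhne doadp dftwc uncoa rfrhg hnrcc
Hunk 2: at line 2 remove [mbw,ehiql] add [fnie] -> 11 lines: osg zkbv gno fnie mlyll ivhne doadp dftwc uncoa rfrhg hnrcc
Hunk 3: at line 3 remove [fnie,mlyll,ivhne] add [dcgl,jaz,qftc] -> 11 lines: osg zkbv gno dcgl jaz qftc doadp dftwc uncoa rfrhg hnrcc
Hunk 4: at line 9 remove [rfrhg] add [lnrph,oij,ibew] -> 13 lines: osg zkbv gno dcgl jaz qftc doadp dftwc uncoa lnrph oij ibew hnrcc

Answer: osg
zkbv
gno
dcgl
jaz
qftc
doadp
dftwc
uncoa
lnrph
oij
ibew
hnrcc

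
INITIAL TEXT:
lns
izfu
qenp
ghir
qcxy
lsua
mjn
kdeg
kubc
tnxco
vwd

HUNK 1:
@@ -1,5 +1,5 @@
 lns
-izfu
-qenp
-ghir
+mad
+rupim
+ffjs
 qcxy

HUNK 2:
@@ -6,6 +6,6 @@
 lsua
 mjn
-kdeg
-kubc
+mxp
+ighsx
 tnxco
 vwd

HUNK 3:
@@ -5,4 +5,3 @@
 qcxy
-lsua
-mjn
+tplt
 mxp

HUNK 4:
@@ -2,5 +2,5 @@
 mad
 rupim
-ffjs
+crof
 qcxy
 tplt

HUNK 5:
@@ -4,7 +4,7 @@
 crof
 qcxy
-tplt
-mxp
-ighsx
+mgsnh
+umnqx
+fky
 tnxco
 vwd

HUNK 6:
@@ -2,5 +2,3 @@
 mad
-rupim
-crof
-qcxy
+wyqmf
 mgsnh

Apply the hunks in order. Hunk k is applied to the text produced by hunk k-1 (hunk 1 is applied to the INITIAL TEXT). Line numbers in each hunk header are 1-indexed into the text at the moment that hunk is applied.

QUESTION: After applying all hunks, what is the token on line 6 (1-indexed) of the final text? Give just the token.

Answer: fky

Derivation:
Hunk 1: at line 1 remove [izfu,qenp,ghir] add [mad,rupim,ffjs] -> 11 lines: lns mad rupim ffjs qcxy lsua mjn kdeg kubc tnxco vwd
Hunk 2: at line 6 remove [kdeg,kubc] add [mxp,ighsx] -> 11 lines: lns mad rupim ffjs qcxy lsua mjn mxp ighsx tnxco vwd
Hunk 3: at line 5 remove [lsua,mjn] add [tplt] -> 10 lines: lns mad rupim ffjs qcxy tplt mxp ighsx tnxco vwd
Hunk 4: at line 2 remove [ffjs] add [crof] -> 10 lines: lns mad rupim crof qcxy tplt mxp ighsx tnxco vwd
Hunk 5: at line 4 remove [tplt,mxp,ighsx] add [mgsnh,umnqx,fky] -> 10 lines: lns mad rupim crof qcxy mgsnh umnqx fky tnxco vwd
Hunk 6: at line 2 remove [rupim,crof,qcxy] add [wyqmf] -> 8 lines: lns mad wyqmf mgsnh umnqx fky tnxco vwd
Final line 6: fky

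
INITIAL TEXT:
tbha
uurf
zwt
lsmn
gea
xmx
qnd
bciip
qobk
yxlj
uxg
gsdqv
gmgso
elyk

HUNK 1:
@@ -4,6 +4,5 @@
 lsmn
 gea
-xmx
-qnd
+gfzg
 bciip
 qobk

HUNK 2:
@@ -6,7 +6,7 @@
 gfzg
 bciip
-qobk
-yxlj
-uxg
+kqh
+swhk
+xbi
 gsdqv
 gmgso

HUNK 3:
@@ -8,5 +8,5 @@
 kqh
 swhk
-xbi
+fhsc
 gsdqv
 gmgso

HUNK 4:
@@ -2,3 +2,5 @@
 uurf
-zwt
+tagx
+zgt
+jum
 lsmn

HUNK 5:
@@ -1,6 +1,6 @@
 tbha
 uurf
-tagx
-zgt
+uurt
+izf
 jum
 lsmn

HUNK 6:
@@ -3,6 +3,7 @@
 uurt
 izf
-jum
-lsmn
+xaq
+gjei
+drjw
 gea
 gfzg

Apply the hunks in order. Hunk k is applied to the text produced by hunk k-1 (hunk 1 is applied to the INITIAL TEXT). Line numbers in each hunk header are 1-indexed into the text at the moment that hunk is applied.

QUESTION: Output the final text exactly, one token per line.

Answer: tbha
uurf
uurt
izf
xaq
gjei
drjw
gea
gfzg
bciip
kqh
swhk
fhsc
gsdqv
gmgso
elyk

Derivation:
Hunk 1: at line 4 remove [xmx,qnd] add [gfzg] -> 13 lines: tbha uurf zwt lsmn gea gfzg bciip qobk yxlj uxg gsdqv gmgso elyk
Hunk 2: at line 6 remove [qobk,yxlj,uxg] add [kqh,swhk,xbi] -> 13 lines: tbha uurf zwt lsmn gea gfzg bciip kqh swhk xbi gsdqv gmgso elyk
Hunk 3: at line 8 remove [xbi] add [fhsc] -> 13 lines: tbha uurf zwt lsmn gea gfzg bciip kqh swhk fhsc gsdqv gmgso elyk
Hunk 4: at line 2 remove [zwt] add [tagx,zgt,jum] -> 15 lines: tbha uurf tagx zgt jum lsmn gea gfzg bciip kqh swhk fhsc gsdqv gmgso elyk
Hunk 5: at line 1 remove [tagx,zgt] add [uurt,izf] -> 15 lines: tbha uurf uurt izf jum lsmn gea gfzg bciip kqh swhk fhsc gsdqv gmgso elyk
Hunk 6: at line 3 remove [jum,lsmn] add [xaq,gjei,drjw] -> 16 lines: tbha uurf uurt izf xaq gjei drjw gea gfzg bciip kqh swhk fhsc gsdqv gmgso elyk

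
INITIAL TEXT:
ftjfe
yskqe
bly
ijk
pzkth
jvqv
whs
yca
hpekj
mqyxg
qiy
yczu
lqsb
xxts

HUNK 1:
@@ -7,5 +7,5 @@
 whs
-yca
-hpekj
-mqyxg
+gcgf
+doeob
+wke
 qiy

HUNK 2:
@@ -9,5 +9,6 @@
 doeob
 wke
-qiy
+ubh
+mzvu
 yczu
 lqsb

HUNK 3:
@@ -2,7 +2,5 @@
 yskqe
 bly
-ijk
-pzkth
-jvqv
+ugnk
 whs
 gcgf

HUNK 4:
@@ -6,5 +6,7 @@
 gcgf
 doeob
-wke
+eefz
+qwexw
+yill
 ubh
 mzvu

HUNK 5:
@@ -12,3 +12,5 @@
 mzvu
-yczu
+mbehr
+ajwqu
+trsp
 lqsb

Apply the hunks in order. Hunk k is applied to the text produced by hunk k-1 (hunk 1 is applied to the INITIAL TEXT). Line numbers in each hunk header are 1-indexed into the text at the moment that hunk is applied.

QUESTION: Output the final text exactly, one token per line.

Answer: ftjfe
yskqe
bly
ugnk
whs
gcgf
doeob
eefz
qwexw
yill
ubh
mzvu
mbehr
ajwqu
trsp
lqsb
xxts

Derivation:
Hunk 1: at line 7 remove [yca,hpekj,mqyxg] add [gcgf,doeob,wke] -> 14 lines: ftjfe yskqe bly ijk pzkth jvqv whs gcgf doeob wke qiy yczu lqsb xxts
Hunk 2: at line 9 remove [qiy] add [ubh,mzvu] -> 15 lines: ftjfe yskqe bly ijk pzkth jvqv whs gcgf doeob wke ubh mzvu yczu lqsb xxts
Hunk 3: at line 2 remove [ijk,pzkth,jvqv] add [ugnk] -> 13 lines: ftjfe yskqe bly ugnk whs gcgf doeob wke ubh mzvu yczu lqsb xxts
Hunk 4: at line 6 remove [wke] add [eefz,qwexw,yill] -> 15 lines: ftjfe yskqe bly ugnk whs gcgf doeob eefz qwexw yill ubh mzvu yczu lqsb xxts
Hunk 5: at line 12 remove [yczu] add [mbehr,ajwqu,trsp] -> 17 lines: ftjfe yskqe bly ugnk whs gcgf doeob eefz qwexw yill ubh mzvu mbehr ajwqu trsp lqsb xxts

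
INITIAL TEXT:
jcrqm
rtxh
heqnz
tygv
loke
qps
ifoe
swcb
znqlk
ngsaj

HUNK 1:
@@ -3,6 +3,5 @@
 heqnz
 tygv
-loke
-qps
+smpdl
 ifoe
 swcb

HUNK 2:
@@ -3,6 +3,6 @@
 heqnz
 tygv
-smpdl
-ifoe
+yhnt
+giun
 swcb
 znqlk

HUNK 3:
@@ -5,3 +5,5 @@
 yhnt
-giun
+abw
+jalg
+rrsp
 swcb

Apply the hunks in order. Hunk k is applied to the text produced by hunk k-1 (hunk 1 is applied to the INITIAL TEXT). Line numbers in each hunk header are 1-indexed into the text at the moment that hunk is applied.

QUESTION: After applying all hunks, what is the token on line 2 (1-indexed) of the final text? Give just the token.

Answer: rtxh

Derivation:
Hunk 1: at line 3 remove [loke,qps] add [smpdl] -> 9 lines: jcrqm rtxh heqnz tygv smpdl ifoe swcb znqlk ngsaj
Hunk 2: at line 3 remove [smpdl,ifoe] add [yhnt,giun] -> 9 lines: jcrqm rtxh heqnz tygv yhnt giun swcb znqlk ngsaj
Hunk 3: at line 5 remove [giun] add [abw,jalg,rrsp] -> 11 lines: jcrqm rtxh heqnz tygv yhnt abw jalg rrsp swcb znqlk ngsaj
Final line 2: rtxh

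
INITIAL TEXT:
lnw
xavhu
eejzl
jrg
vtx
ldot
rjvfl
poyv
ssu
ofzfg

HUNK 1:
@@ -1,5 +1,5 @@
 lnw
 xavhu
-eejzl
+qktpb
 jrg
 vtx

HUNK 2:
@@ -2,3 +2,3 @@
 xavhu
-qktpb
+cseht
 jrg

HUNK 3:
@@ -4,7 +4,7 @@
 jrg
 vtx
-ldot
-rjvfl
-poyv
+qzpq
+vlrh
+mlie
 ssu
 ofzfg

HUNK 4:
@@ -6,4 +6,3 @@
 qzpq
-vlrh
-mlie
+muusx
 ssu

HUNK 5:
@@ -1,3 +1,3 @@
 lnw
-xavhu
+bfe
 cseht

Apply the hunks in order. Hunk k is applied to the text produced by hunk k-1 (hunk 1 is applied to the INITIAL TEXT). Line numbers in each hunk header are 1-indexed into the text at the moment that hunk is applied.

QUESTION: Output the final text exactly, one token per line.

Hunk 1: at line 1 remove [eejzl] add [qktpb] -> 10 lines: lnw xavhu qktpb jrg vtx ldot rjvfl poyv ssu ofzfg
Hunk 2: at line 2 remove [qktpb] add [cseht] -> 10 lines: lnw xavhu cseht jrg vtx ldot rjvfl poyv ssu ofzfg
Hunk 3: at line 4 remove [ldot,rjvfl,poyv] add [qzpq,vlrh,mlie] -> 10 lines: lnw xavhu cseht jrg vtx qzpq vlrh mlie ssu ofzfg
Hunk 4: at line 6 remove [vlrh,mlie] add [muusx] -> 9 lines: lnw xavhu cseht jrg vtx qzpq muusx ssu ofzfg
Hunk 5: at line 1 remove [xavhu] add [bfe] -> 9 lines: lnw bfe cseht jrg vtx qzpq muusx ssu ofzfg

Answer: lnw
bfe
cseht
jrg
vtx
qzpq
muusx
ssu
ofzfg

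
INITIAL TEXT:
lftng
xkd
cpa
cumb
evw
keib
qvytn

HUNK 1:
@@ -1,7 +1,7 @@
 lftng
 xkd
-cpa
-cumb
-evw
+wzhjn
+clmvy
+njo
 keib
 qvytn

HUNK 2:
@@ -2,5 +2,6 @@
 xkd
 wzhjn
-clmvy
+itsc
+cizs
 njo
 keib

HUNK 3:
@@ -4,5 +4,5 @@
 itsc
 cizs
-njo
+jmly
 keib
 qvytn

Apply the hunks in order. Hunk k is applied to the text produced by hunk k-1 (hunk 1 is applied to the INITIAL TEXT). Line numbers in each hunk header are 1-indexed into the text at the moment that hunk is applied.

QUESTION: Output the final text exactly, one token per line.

Answer: lftng
xkd
wzhjn
itsc
cizs
jmly
keib
qvytn

Derivation:
Hunk 1: at line 1 remove [cpa,cumb,evw] add [wzhjn,clmvy,njo] -> 7 lines: lftng xkd wzhjn clmvy njo keib qvytn
Hunk 2: at line 2 remove [clmvy] add [itsc,cizs] -> 8 lines: lftng xkd wzhjn itsc cizs njo keib qvytn
Hunk 3: at line 4 remove [njo] add [jmly] -> 8 lines: lftng xkd wzhjn itsc cizs jmly keib qvytn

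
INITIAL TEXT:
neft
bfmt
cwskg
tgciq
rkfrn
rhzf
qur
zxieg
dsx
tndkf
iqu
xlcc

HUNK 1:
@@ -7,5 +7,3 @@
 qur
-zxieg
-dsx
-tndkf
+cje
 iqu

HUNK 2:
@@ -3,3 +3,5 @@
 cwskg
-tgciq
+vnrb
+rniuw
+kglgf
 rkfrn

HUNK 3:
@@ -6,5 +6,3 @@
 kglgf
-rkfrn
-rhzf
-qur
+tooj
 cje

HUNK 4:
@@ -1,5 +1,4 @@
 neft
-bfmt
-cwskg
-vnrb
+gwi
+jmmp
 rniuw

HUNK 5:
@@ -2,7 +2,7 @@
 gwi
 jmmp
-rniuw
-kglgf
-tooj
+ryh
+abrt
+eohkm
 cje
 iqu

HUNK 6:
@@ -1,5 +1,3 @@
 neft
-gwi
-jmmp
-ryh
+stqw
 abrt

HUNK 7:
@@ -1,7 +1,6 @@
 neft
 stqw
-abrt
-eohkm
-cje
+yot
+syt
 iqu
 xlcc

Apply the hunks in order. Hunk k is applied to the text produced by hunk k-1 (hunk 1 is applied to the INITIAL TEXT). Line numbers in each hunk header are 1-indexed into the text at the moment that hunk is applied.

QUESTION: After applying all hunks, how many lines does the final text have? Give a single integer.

Answer: 6

Derivation:
Hunk 1: at line 7 remove [zxieg,dsx,tndkf] add [cje] -> 10 lines: neft bfmt cwskg tgciq rkfrn rhzf qur cje iqu xlcc
Hunk 2: at line 3 remove [tgciq] add [vnrb,rniuw,kglgf] -> 12 lines: neft bfmt cwskg vnrb rniuw kglgf rkfrn rhzf qur cje iqu xlcc
Hunk 3: at line 6 remove [rkfrn,rhzf,qur] add [tooj] -> 10 lines: neft bfmt cwskg vnrb rniuw kglgf tooj cje iqu xlcc
Hunk 4: at line 1 remove [bfmt,cwskg,vnrb] add [gwi,jmmp] -> 9 lines: neft gwi jmmp rniuw kglgf tooj cje iqu xlcc
Hunk 5: at line 2 remove [rniuw,kglgf,tooj] add [ryh,abrt,eohkm] -> 9 lines: neft gwi jmmp ryh abrt eohkm cje iqu xlcc
Hunk 6: at line 1 remove [gwi,jmmp,ryh] add [stqw] -> 7 lines: neft stqw abrt eohkm cje iqu xlcc
Hunk 7: at line 1 remove [abrt,eohkm,cje] add [yot,syt] -> 6 lines: neft stqw yot syt iqu xlcc
Final line count: 6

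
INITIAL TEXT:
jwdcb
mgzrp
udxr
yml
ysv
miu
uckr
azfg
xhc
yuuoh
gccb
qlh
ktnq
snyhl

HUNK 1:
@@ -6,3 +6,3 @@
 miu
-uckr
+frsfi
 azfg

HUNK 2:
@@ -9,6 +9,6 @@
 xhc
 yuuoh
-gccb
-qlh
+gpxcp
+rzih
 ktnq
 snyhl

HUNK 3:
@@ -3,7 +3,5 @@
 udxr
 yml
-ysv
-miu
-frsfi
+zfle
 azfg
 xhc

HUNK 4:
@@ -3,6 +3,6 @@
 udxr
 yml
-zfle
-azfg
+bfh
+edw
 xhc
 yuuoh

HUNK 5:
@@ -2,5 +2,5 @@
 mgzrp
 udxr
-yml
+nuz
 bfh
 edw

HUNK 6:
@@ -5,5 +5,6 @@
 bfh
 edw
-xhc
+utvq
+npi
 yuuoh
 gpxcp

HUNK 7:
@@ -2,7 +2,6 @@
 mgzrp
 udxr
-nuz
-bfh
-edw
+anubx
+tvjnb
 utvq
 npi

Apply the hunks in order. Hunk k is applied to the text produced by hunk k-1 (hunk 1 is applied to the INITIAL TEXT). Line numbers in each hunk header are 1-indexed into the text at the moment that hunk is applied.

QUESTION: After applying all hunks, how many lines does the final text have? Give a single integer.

Hunk 1: at line 6 remove [uckr] add [frsfi] -> 14 lines: jwdcb mgzrp udxr yml ysv miu frsfi azfg xhc yuuoh gccb qlh ktnq snyhl
Hunk 2: at line 9 remove [gccb,qlh] add [gpxcp,rzih] -> 14 lines: jwdcb mgzrp udxr yml ysv miu frsfi azfg xhc yuuoh gpxcp rzih ktnq snyhl
Hunk 3: at line 3 remove [ysv,miu,frsfi] add [zfle] -> 12 lines: jwdcb mgzrp udxr yml zfle azfg xhc yuuoh gpxcp rzih ktnq snyhl
Hunk 4: at line 3 remove [zfle,azfg] add [bfh,edw] -> 12 lines: jwdcb mgzrp udxr yml bfh edw xhc yuuoh gpxcp rzih ktnq snyhl
Hunk 5: at line 2 remove [yml] add [nuz] -> 12 lines: jwdcb mgzrp udxr nuz bfh edw xhc yuuoh gpxcp rzih ktnq snyhl
Hunk 6: at line 5 remove [xhc] add [utvq,npi] -> 13 lines: jwdcb mgzrp udxr nuz bfh edw utvq npi yuuoh gpxcp rzih ktnq snyhl
Hunk 7: at line 2 remove [nuz,bfh,edw] add [anubx,tvjnb] -> 12 lines: jwdcb mgzrp udxr anubx tvjnb utvq npi yuuoh gpxcp rzih ktnq snyhl
Final line count: 12

Answer: 12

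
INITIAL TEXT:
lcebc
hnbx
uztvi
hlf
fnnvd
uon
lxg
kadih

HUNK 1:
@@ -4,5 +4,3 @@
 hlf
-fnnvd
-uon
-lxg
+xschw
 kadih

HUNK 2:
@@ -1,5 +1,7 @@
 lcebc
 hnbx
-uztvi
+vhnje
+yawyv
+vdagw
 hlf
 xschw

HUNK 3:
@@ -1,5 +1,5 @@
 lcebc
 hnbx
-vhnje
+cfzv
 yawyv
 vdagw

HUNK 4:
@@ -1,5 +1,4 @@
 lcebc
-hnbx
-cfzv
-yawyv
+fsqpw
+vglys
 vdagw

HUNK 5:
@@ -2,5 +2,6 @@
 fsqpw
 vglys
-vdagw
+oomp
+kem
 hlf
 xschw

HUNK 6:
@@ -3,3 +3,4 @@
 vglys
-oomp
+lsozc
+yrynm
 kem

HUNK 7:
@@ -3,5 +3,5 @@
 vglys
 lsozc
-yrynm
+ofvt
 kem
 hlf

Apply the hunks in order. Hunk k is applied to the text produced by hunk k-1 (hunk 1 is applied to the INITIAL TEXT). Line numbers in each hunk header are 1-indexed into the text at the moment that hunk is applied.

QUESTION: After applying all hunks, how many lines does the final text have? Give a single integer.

Answer: 9

Derivation:
Hunk 1: at line 4 remove [fnnvd,uon,lxg] add [xschw] -> 6 lines: lcebc hnbx uztvi hlf xschw kadih
Hunk 2: at line 1 remove [uztvi] add [vhnje,yawyv,vdagw] -> 8 lines: lcebc hnbx vhnje yawyv vdagw hlf xschw kadih
Hunk 3: at line 1 remove [vhnje] add [cfzv] -> 8 lines: lcebc hnbx cfzv yawyv vdagw hlf xschw kadih
Hunk 4: at line 1 remove [hnbx,cfzv,yawyv] add [fsqpw,vglys] -> 7 lines: lcebc fsqpw vglys vdagw hlf xschw kadih
Hunk 5: at line 2 remove [vdagw] add [oomp,kem] -> 8 lines: lcebc fsqpw vglys oomp kem hlf xschw kadih
Hunk 6: at line 3 remove [oomp] add [lsozc,yrynm] -> 9 lines: lcebc fsqpw vglys lsozc yrynm kem hlf xschw kadih
Hunk 7: at line 3 remove [yrynm] add [ofvt] -> 9 lines: lcebc fsqpw vglys lsozc ofvt kem hlf xschw kadih
Final line count: 9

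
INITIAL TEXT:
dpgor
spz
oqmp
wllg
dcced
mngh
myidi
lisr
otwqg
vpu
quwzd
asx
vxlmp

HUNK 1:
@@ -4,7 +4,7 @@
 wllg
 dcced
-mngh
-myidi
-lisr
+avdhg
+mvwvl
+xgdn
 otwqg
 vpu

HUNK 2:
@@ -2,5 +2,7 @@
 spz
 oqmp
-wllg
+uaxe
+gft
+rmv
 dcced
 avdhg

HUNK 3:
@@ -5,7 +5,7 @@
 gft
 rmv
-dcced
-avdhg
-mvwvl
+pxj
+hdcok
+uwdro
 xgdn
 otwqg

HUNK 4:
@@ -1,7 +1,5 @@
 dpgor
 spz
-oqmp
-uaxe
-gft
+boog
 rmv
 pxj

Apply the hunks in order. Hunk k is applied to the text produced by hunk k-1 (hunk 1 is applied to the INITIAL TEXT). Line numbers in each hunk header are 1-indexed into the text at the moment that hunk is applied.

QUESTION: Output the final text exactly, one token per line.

Hunk 1: at line 4 remove [mngh,myidi,lisr] add [avdhg,mvwvl,xgdn] -> 13 lines: dpgor spz oqmp wllg dcced avdhg mvwvl xgdn otwqg vpu quwzd asx vxlmp
Hunk 2: at line 2 remove [wllg] add [uaxe,gft,rmv] -> 15 lines: dpgor spz oqmp uaxe gft rmv dcced avdhg mvwvl xgdn otwqg vpu quwzd asx vxlmp
Hunk 3: at line 5 remove [dcced,avdhg,mvwvl] add [pxj,hdcok,uwdro] -> 15 lines: dpgor spz oqmp uaxe gft rmv pxj hdcok uwdro xgdn otwqg vpu quwzd asx vxlmp
Hunk 4: at line 1 remove [oqmp,uaxe,gft] add [boog] -> 13 lines: dpgor spz boog rmv pxj hdcok uwdro xgdn otwqg vpu quwzd asx vxlmp

Answer: dpgor
spz
boog
rmv
pxj
hdcok
uwdro
xgdn
otwqg
vpu
quwzd
asx
vxlmp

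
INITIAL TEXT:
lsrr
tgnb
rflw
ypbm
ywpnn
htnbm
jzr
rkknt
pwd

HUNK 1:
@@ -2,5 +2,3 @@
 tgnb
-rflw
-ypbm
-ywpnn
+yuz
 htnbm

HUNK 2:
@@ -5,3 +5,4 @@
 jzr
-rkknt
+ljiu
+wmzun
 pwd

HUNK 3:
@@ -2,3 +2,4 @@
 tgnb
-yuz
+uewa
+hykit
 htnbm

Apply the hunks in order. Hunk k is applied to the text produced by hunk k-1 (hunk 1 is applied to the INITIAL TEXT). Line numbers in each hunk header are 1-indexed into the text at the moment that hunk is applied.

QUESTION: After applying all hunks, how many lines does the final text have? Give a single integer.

Hunk 1: at line 2 remove [rflw,ypbm,ywpnn] add [yuz] -> 7 lines: lsrr tgnb yuz htnbm jzr rkknt pwd
Hunk 2: at line 5 remove [rkknt] add [ljiu,wmzun] -> 8 lines: lsrr tgnb yuz htnbm jzr ljiu wmzun pwd
Hunk 3: at line 2 remove [yuz] add [uewa,hykit] -> 9 lines: lsrr tgnb uewa hykit htnbm jzr ljiu wmzun pwd
Final line count: 9

Answer: 9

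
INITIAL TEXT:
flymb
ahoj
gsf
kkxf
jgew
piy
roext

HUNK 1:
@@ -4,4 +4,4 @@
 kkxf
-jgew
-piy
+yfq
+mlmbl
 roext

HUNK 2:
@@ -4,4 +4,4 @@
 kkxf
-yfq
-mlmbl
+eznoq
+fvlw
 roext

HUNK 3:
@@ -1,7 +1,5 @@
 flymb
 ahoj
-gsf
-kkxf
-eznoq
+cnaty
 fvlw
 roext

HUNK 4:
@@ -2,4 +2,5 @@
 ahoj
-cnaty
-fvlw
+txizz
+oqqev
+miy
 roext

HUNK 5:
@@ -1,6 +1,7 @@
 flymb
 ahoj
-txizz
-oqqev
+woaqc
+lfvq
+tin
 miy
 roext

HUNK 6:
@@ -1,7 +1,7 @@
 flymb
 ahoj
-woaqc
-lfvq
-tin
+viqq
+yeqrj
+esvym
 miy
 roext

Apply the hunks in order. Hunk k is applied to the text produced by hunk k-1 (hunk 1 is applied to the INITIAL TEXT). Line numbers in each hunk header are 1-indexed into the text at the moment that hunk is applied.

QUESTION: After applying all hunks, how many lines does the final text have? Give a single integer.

Hunk 1: at line 4 remove [jgew,piy] add [yfq,mlmbl] -> 7 lines: flymb ahoj gsf kkxf yfq mlmbl roext
Hunk 2: at line 4 remove [yfq,mlmbl] add [eznoq,fvlw] -> 7 lines: flymb ahoj gsf kkxf eznoq fvlw roext
Hunk 3: at line 1 remove [gsf,kkxf,eznoq] add [cnaty] -> 5 lines: flymb ahoj cnaty fvlw roext
Hunk 4: at line 2 remove [cnaty,fvlw] add [txizz,oqqev,miy] -> 6 lines: flymb ahoj txizz oqqev miy roext
Hunk 5: at line 1 remove [txizz,oqqev] add [woaqc,lfvq,tin] -> 7 lines: flymb ahoj woaqc lfvq tin miy roext
Hunk 6: at line 1 remove [woaqc,lfvq,tin] add [viqq,yeqrj,esvym] -> 7 lines: flymb ahoj viqq yeqrj esvym miy roext
Final line count: 7

Answer: 7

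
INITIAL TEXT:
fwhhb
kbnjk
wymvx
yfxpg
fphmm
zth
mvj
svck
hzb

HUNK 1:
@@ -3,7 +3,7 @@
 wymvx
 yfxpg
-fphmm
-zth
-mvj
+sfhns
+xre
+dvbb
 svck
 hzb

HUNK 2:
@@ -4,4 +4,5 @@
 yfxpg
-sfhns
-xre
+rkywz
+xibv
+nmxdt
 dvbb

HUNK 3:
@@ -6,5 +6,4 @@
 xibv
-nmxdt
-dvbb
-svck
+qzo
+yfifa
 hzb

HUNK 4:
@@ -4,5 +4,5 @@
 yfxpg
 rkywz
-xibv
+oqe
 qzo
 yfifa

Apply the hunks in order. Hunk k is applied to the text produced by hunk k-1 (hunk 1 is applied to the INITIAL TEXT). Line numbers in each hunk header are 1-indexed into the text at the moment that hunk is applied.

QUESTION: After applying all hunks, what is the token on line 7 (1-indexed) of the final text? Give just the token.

Answer: qzo

Derivation:
Hunk 1: at line 3 remove [fphmm,zth,mvj] add [sfhns,xre,dvbb] -> 9 lines: fwhhb kbnjk wymvx yfxpg sfhns xre dvbb svck hzb
Hunk 2: at line 4 remove [sfhns,xre] add [rkywz,xibv,nmxdt] -> 10 lines: fwhhb kbnjk wymvx yfxpg rkywz xibv nmxdt dvbb svck hzb
Hunk 3: at line 6 remove [nmxdt,dvbb,svck] add [qzo,yfifa] -> 9 lines: fwhhb kbnjk wymvx yfxpg rkywz xibv qzo yfifa hzb
Hunk 4: at line 4 remove [xibv] add [oqe] -> 9 lines: fwhhb kbnjk wymvx yfxpg rkywz oqe qzo yfifa hzb
Final line 7: qzo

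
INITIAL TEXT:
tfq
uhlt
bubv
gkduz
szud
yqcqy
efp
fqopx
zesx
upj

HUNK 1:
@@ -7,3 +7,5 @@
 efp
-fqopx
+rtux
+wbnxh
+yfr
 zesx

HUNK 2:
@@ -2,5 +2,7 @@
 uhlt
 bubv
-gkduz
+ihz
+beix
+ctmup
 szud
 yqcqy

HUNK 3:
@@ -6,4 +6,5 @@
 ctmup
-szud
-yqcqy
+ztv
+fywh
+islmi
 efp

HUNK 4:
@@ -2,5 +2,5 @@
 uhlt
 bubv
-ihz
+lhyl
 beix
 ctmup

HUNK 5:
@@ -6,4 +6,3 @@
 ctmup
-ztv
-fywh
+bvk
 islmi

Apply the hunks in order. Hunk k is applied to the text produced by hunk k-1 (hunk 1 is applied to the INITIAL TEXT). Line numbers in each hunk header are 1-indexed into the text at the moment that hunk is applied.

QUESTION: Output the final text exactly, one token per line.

Answer: tfq
uhlt
bubv
lhyl
beix
ctmup
bvk
islmi
efp
rtux
wbnxh
yfr
zesx
upj

Derivation:
Hunk 1: at line 7 remove [fqopx] add [rtux,wbnxh,yfr] -> 12 lines: tfq uhlt bubv gkduz szud yqcqy efp rtux wbnxh yfr zesx upj
Hunk 2: at line 2 remove [gkduz] add [ihz,beix,ctmup] -> 14 lines: tfq uhlt bubv ihz beix ctmup szud yqcqy efp rtux wbnxh yfr zesx upj
Hunk 3: at line 6 remove [szud,yqcqy] add [ztv,fywh,islmi] -> 15 lines: tfq uhlt bubv ihz beix ctmup ztv fywh islmi efp rtux wbnxh yfr zesx upj
Hunk 4: at line 2 remove [ihz] add [lhyl] -> 15 lines: tfq uhlt bubv lhyl beix ctmup ztv fywh islmi efp rtux wbnxh yfr zesx upj
Hunk 5: at line 6 remove [ztv,fywh] add [bvk] -> 14 lines: tfq uhlt bubv lhyl beix ctmup bvk islmi efp rtux wbnxh yfr zesx upj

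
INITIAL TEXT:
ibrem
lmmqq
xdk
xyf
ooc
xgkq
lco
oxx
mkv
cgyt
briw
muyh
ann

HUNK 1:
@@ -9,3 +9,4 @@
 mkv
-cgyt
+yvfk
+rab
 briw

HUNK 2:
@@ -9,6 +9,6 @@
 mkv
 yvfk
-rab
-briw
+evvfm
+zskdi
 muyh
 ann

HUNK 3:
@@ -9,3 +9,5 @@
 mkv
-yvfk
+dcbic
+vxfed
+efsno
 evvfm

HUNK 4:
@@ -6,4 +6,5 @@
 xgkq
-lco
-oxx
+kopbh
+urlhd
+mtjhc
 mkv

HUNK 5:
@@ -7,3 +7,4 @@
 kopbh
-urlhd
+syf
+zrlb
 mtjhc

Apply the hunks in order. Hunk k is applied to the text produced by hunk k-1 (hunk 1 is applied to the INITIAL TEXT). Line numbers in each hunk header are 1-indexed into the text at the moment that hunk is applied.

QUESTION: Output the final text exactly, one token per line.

Hunk 1: at line 9 remove [cgyt] add [yvfk,rab] -> 14 lines: ibrem lmmqq xdk xyf ooc xgkq lco oxx mkv yvfk rab briw muyh ann
Hunk 2: at line 9 remove [rab,briw] add [evvfm,zskdi] -> 14 lines: ibrem lmmqq xdk xyf ooc xgkq lco oxx mkv yvfk evvfm zskdi muyh ann
Hunk 3: at line 9 remove [yvfk] add [dcbic,vxfed,efsno] -> 16 lines: ibrem lmmqq xdk xyf ooc xgkq lco oxx mkv dcbic vxfed efsno evvfm zskdi muyh ann
Hunk 4: at line 6 remove [lco,oxx] add [kopbh,urlhd,mtjhc] -> 17 lines: ibrem lmmqq xdk xyf ooc xgkq kopbh urlhd mtjhc mkv dcbic vxfed efsno evvfm zskdi muyh ann
Hunk 5: at line 7 remove [urlhd] add [syf,zrlb] -> 18 lines: ibrem lmmqq xdk xyf ooc xgkq kopbh syf zrlb mtjhc mkv dcbic vxfed efsno evvfm zskdi muyh ann

Answer: ibrem
lmmqq
xdk
xyf
ooc
xgkq
kopbh
syf
zrlb
mtjhc
mkv
dcbic
vxfed
efsno
evvfm
zskdi
muyh
ann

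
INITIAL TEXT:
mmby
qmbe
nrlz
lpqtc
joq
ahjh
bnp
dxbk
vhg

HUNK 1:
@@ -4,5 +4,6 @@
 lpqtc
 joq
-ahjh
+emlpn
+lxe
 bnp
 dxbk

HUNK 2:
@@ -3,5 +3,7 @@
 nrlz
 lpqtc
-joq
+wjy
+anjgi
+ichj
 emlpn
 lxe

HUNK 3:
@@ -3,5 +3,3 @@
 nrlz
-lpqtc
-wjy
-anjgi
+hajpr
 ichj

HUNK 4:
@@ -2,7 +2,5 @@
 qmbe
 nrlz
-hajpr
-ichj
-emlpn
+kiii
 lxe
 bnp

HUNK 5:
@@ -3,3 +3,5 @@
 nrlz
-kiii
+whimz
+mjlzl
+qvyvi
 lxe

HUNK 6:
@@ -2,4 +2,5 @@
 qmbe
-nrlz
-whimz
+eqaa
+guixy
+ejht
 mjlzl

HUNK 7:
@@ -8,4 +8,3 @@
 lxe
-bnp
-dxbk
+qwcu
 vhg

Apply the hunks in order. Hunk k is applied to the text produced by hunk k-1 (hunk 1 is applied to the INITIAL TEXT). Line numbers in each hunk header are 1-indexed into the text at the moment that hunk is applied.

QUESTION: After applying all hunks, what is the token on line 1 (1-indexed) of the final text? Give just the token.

Hunk 1: at line 4 remove [ahjh] add [emlpn,lxe] -> 10 lines: mmby qmbe nrlz lpqtc joq emlpn lxe bnp dxbk vhg
Hunk 2: at line 3 remove [joq] add [wjy,anjgi,ichj] -> 12 lines: mmby qmbe nrlz lpqtc wjy anjgi ichj emlpn lxe bnp dxbk vhg
Hunk 3: at line 3 remove [lpqtc,wjy,anjgi] add [hajpr] -> 10 lines: mmby qmbe nrlz hajpr ichj emlpn lxe bnp dxbk vhg
Hunk 4: at line 2 remove [hajpr,ichj,emlpn] add [kiii] -> 8 lines: mmby qmbe nrlz kiii lxe bnp dxbk vhg
Hunk 5: at line 3 remove [kiii] add [whimz,mjlzl,qvyvi] -> 10 lines: mmby qmbe nrlz whimz mjlzl qvyvi lxe bnp dxbk vhg
Hunk 6: at line 2 remove [nrlz,whimz] add [eqaa,guixy,ejht] -> 11 lines: mmby qmbe eqaa guixy ejht mjlzl qvyvi lxe bnp dxbk vhg
Hunk 7: at line 8 remove [bnp,dxbk] add [qwcu] -> 10 lines: mmby qmbe eqaa guixy ejht mjlzl qvyvi lxe qwcu vhg
Final line 1: mmby

Answer: mmby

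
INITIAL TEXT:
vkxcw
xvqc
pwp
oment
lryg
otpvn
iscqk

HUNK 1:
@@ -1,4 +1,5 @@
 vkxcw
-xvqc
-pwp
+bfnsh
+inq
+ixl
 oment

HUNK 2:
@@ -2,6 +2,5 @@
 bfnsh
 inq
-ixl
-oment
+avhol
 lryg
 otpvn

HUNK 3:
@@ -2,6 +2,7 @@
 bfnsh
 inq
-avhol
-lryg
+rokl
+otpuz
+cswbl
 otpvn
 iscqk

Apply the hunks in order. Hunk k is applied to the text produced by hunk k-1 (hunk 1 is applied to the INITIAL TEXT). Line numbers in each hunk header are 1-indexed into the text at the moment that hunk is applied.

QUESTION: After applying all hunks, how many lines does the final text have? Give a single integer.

Answer: 8

Derivation:
Hunk 1: at line 1 remove [xvqc,pwp] add [bfnsh,inq,ixl] -> 8 lines: vkxcw bfnsh inq ixl oment lryg otpvn iscqk
Hunk 2: at line 2 remove [ixl,oment] add [avhol] -> 7 lines: vkxcw bfnsh inq avhol lryg otpvn iscqk
Hunk 3: at line 2 remove [avhol,lryg] add [rokl,otpuz,cswbl] -> 8 lines: vkxcw bfnsh inq rokl otpuz cswbl otpvn iscqk
Final line count: 8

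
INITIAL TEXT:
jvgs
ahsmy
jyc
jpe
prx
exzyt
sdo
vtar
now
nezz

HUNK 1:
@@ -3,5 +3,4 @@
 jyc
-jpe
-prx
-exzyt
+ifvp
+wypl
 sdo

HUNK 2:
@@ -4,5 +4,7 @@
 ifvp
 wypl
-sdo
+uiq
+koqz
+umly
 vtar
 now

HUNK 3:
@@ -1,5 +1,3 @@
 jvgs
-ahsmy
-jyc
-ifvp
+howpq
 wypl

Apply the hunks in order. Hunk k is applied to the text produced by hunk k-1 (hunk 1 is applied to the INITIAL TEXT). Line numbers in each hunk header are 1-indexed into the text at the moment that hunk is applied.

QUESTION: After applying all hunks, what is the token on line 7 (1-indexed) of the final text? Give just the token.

Hunk 1: at line 3 remove [jpe,prx,exzyt] add [ifvp,wypl] -> 9 lines: jvgs ahsmy jyc ifvp wypl sdo vtar now nezz
Hunk 2: at line 4 remove [sdo] add [uiq,koqz,umly] -> 11 lines: jvgs ahsmy jyc ifvp wypl uiq koqz umly vtar now nezz
Hunk 3: at line 1 remove [ahsmy,jyc,ifvp] add [howpq] -> 9 lines: jvgs howpq wypl uiq koqz umly vtar now nezz
Final line 7: vtar

Answer: vtar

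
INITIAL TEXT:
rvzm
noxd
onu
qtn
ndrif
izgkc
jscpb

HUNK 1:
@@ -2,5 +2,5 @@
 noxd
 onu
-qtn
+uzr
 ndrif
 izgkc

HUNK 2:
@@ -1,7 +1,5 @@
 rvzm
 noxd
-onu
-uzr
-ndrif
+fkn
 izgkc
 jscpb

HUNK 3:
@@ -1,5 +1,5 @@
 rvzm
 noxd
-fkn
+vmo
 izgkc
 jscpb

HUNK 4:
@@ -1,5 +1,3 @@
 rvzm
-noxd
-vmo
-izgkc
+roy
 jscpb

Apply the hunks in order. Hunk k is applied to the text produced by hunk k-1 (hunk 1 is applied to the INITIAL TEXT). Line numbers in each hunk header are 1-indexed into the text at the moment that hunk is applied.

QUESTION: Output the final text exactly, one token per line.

Answer: rvzm
roy
jscpb

Derivation:
Hunk 1: at line 2 remove [qtn] add [uzr] -> 7 lines: rvzm noxd onu uzr ndrif izgkc jscpb
Hunk 2: at line 1 remove [onu,uzr,ndrif] add [fkn] -> 5 lines: rvzm noxd fkn izgkc jscpb
Hunk 3: at line 1 remove [fkn] add [vmo] -> 5 lines: rvzm noxd vmo izgkc jscpb
Hunk 4: at line 1 remove [noxd,vmo,izgkc] add [roy] -> 3 lines: rvzm roy jscpb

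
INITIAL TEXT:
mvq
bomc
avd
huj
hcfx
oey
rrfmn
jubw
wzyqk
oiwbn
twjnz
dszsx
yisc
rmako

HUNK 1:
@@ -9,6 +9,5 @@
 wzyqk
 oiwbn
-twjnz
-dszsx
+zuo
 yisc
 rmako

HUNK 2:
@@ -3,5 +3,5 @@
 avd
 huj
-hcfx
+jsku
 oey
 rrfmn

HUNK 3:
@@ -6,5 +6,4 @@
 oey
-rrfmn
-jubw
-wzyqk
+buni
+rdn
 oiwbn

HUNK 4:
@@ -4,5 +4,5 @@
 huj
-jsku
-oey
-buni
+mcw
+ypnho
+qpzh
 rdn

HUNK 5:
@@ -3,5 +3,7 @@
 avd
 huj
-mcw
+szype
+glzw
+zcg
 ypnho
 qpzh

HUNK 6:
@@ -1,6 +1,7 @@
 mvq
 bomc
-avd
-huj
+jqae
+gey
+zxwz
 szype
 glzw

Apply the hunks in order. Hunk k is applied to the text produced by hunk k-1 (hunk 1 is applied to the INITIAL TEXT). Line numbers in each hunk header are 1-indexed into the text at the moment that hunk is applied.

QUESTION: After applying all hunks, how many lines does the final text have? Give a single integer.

Hunk 1: at line 9 remove [twjnz,dszsx] add [zuo] -> 13 lines: mvq bomc avd huj hcfx oey rrfmn jubw wzyqk oiwbn zuo yisc rmako
Hunk 2: at line 3 remove [hcfx] add [jsku] -> 13 lines: mvq bomc avd huj jsku oey rrfmn jubw wzyqk oiwbn zuo yisc rmako
Hunk 3: at line 6 remove [rrfmn,jubw,wzyqk] add [buni,rdn] -> 12 lines: mvq bomc avd huj jsku oey buni rdn oiwbn zuo yisc rmako
Hunk 4: at line 4 remove [jsku,oey,buni] add [mcw,ypnho,qpzh] -> 12 lines: mvq bomc avd huj mcw ypnho qpzh rdn oiwbn zuo yisc rmako
Hunk 5: at line 3 remove [mcw] add [szype,glzw,zcg] -> 14 lines: mvq bomc avd huj szype glzw zcg ypnho qpzh rdn oiwbn zuo yisc rmako
Hunk 6: at line 1 remove [avd,huj] add [jqae,gey,zxwz] -> 15 lines: mvq bomc jqae gey zxwz szype glzw zcg ypnho qpzh rdn oiwbn zuo yisc rmako
Final line count: 15

Answer: 15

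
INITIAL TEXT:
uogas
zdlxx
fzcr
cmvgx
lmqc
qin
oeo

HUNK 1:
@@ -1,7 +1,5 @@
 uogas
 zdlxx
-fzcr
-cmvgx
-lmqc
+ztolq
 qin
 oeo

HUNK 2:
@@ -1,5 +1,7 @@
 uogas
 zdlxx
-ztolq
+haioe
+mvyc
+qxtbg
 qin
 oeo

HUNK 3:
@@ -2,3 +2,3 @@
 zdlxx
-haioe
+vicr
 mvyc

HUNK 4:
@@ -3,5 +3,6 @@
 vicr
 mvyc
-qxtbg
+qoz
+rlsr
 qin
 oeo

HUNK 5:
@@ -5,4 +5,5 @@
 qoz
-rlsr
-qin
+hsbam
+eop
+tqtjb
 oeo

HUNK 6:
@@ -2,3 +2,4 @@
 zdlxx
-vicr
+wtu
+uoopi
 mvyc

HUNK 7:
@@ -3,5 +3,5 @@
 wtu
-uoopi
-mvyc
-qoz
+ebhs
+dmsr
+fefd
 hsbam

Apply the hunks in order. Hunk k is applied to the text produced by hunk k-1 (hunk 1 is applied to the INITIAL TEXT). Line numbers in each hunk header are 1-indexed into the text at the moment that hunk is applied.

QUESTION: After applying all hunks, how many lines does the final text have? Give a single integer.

Hunk 1: at line 1 remove [fzcr,cmvgx,lmqc] add [ztolq] -> 5 lines: uogas zdlxx ztolq qin oeo
Hunk 2: at line 1 remove [ztolq] add [haioe,mvyc,qxtbg] -> 7 lines: uogas zdlxx haioe mvyc qxtbg qin oeo
Hunk 3: at line 2 remove [haioe] add [vicr] -> 7 lines: uogas zdlxx vicr mvyc qxtbg qin oeo
Hunk 4: at line 3 remove [qxtbg] add [qoz,rlsr] -> 8 lines: uogas zdlxx vicr mvyc qoz rlsr qin oeo
Hunk 5: at line 5 remove [rlsr,qin] add [hsbam,eop,tqtjb] -> 9 lines: uogas zdlxx vicr mvyc qoz hsbam eop tqtjb oeo
Hunk 6: at line 2 remove [vicr] add [wtu,uoopi] -> 10 lines: uogas zdlxx wtu uoopi mvyc qoz hsbam eop tqtjb oeo
Hunk 7: at line 3 remove [uoopi,mvyc,qoz] add [ebhs,dmsr,fefd] -> 10 lines: uogas zdlxx wtu ebhs dmsr fefd hsbam eop tqtjb oeo
Final line count: 10

Answer: 10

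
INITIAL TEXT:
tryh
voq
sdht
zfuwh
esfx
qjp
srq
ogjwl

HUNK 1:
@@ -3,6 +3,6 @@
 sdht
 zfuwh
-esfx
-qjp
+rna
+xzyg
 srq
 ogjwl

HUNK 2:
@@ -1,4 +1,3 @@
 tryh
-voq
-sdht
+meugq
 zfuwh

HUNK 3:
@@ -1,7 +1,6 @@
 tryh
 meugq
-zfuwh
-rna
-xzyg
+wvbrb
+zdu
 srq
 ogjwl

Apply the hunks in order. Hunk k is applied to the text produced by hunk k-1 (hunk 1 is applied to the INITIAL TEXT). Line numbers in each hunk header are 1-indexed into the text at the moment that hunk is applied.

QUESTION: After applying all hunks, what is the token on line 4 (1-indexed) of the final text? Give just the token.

Answer: zdu

Derivation:
Hunk 1: at line 3 remove [esfx,qjp] add [rna,xzyg] -> 8 lines: tryh voq sdht zfuwh rna xzyg srq ogjwl
Hunk 2: at line 1 remove [voq,sdht] add [meugq] -> 7 lines: tryh meugq zfuwh rna xzyg srq ogjwl
Hunk 3: at line 1 remove [zfuwh,rna,xzyg] add [wvbrb,zdu] -> 6 lines: tryh meugq wvbrb zdu srq ogjwl
Final line 4: zdu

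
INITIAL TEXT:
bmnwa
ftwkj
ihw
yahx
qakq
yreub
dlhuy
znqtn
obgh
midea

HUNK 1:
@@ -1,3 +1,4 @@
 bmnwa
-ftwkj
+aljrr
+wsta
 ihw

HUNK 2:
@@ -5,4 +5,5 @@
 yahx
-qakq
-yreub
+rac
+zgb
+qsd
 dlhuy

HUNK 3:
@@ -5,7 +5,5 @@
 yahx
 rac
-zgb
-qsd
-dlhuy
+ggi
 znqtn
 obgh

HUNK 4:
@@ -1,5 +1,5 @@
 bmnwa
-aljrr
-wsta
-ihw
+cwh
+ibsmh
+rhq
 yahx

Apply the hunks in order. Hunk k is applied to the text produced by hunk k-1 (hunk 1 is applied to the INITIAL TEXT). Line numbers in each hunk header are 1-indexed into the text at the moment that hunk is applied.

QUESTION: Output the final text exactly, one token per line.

Hunk 1: at line 1 remove [ftwkj] add [aljrr,wsta] -> 11 lines: bmnwa aljrr wsta ihw yahx qakq yreub dlhuy znqtn obgh midea
Hunk 2: at line 5 remove [qakq,yreub] add [rac,zgb,qsd] -> 12 lines: bmnwa aljrr wsta ihw yahx rac zgb qsd dlhuy znqtn obgh midea
Hunk 3: at line 5 remove [zgb,qsd,dlhuy] add [ggi] -> 10 lines: bmnwa aljrr wsta ihw yahx rac ggi znqtn obgh midea
Hunk 4: at line 1 remove [aljrr,wsta,ihw] add [cwh,ibsmh,rhq] -> 10 lines: bmnwa cwh ibsmh rhq yahx rac ggi znqtn obgh midea

Answer: bmnwa
cwh
ibsmh
rhq
yahx
rac
ggi
znqtn
obgh
midea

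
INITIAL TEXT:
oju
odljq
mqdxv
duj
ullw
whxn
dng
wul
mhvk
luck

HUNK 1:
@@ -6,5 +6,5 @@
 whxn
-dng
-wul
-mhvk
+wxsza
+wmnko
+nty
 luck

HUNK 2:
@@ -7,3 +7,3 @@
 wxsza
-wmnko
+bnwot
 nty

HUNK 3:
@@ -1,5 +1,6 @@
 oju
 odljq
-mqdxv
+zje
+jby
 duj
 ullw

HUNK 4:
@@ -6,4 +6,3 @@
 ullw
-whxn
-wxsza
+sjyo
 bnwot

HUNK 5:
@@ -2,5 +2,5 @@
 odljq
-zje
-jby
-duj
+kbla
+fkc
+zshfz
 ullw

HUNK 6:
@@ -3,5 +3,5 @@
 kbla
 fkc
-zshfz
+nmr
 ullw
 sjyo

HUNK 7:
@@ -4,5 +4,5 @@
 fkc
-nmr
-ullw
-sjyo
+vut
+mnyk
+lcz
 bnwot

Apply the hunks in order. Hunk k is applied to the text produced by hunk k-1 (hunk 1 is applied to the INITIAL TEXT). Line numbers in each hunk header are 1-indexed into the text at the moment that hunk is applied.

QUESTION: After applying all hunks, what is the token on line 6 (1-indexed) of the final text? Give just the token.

Answer: mnyk

Derivation:
Hunk 1: at line 6 remove [dng,wul,mhvk] add [wxsza,wmnko,nty] -> 10 lines: oju odljq mqdxv duj ullw whxn wxsza wmnko nty luck
Hunk 2: at line 7 remove [wmnko] add [bnwot] -> 10 lines: oju odljq mqdxv duj ullw whxn wxsza bnwot nty luck
Hunk 3: at line 1 remove [mqdxv] add [zje,jby] -> 11 lines: oju odljq zje jby duj ullw whxn wxsza bnwot nty luck
Hunk 4: at line 6 remove [whxn,wxsza] add [sjyo] -> 10 lines: oju odljq zje jby duj ullw sjyo bnwot nty luck
Hunk 5: at line 2 remove [zje,jby,duj] add [kbla,fkc,zshfz] -> 10 lines: oju odljq kbla fkc zshfz ullw sjyo bnwot nty luck
Hunk 6: at line 3 remove [zshfz] add [nmr] -> 10 lines: oju odljq kbla fkc nmr ullw sjyo bnwot nty luck
Hunk 7: at line 4 remove [nmr,ullw,sjyo] add [vut,mnyk,lcz] -> 10 lines: oju odljq kbla fkc vut mnyk lcz bnwot nty luck
Final line 6: mnyk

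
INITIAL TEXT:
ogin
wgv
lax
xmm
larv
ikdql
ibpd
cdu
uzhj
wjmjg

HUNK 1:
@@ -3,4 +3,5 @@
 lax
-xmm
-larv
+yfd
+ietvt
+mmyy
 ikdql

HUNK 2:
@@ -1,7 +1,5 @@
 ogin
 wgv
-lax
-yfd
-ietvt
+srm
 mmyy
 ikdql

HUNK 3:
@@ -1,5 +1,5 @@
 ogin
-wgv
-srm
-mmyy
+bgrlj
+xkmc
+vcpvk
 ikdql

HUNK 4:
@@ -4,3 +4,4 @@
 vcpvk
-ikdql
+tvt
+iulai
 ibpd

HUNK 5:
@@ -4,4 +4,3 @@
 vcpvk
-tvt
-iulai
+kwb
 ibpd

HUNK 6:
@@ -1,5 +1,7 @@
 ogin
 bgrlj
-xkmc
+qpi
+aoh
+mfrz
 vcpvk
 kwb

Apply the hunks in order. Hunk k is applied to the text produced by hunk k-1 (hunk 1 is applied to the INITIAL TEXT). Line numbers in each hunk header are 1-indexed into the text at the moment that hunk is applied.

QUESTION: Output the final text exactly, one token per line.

Answer: ogin
bgrlj
qpi
aoh
mfrz
vcpvk
kwb
ibpd
cdu
uzhj
wjmjg

Derivation:
Hunk 1: at line 3 remove [xmm,larv] add [yfd,ietvt,mmyy] -> 11 lines: ogin wgv lax yfd ietvt mmyy ikdql ibpd cdu uzhj wjmjg
Hunk 2: at line 1 remove [lax,yfd,ietvt] add [srm] -> 9 lines: ogin wgv srm mmyy ikdql ibpd cdu uzhj wjmjg
Hunk 3: at line 1 remove [wgv,srm,mmyy] add [bgrlj,xkmc,vcpvk] -> 9 lines: ogin bgrlj xkmc vcpvk ikdql ibpd cdu uzhj wjmjg
Hunk 4: at line 4 remove [ikdql] add [tvt,iulai] -> 10 lines: ogin bgrlj xkmc vcpvk tvt iulai ibpd cdu uzhj wjmjg
Hunk 5: at line 4 remove [tvt,iulai] add [kwb] -> 9 lines: ogin bgrlj xkmc vcpvk kwb ibpd cdu uzhj wjmjg
Hunk 6: at line 1 remove [xkmc] add [qpi,aoh,mfrz] -> 11 lines: ogin bgrlj qpi aoh mfrz vcpvk kwb ibpd cdu uzhj wjmjg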